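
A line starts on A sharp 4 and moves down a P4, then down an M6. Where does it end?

G sharp 3

A#4 down a perfect fourth → E#4 (5 semitones).
A major sixth down from E#4 is G#3.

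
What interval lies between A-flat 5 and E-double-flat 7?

d12

A to E spans five letter names (A-B-C-D-E), plus an octave: a twelfth.
The perfect twelfth is 19 semitones; here we have 18, one semitone narrower: diminished.
(Equivalently, a compound diminished fifth: a diminished fifth plus an octave.)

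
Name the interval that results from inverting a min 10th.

First reduce the compound minor tenth to its simple form, a minor third.
Inverted interval numbers add to nine, so a third pairs with a sixth (3 + 6 = 9).
And minor becomes major under inversion, so we get a major sixth.

major sixth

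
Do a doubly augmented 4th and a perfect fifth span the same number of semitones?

Yes

A doubly augmented fourth = 7 semitones = a perfect fifth; enharmonically equal.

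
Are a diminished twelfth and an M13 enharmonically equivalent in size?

No

18 semitones (diminished twelfth) vs 21 semitones (major thirteenth): not equal.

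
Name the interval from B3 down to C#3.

minor seventh

Descending from B3 to C#3 is the same interval as ascending C#3 to B3.
C to B spans seven letter names (C-D-E-F-G-A-B) — that makes it a seventh of some quality.
A major seventh would be 11 semitones, but C#3 to B3 is 10 — one semitone narrower, making it a minor seventh.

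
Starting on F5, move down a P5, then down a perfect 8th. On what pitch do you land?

Bb3

Down a perfect fifth from F5: Bb4 (7 semitones down).
Bb4 down a perfect octave → Bb3 (12 semitones).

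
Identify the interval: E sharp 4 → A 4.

diminished 4th

E to A spans four letter names (E-F-G-A): a fourth.
The perfect fourth is 5 semitones; here we have 4, one semitone narrower: diminished.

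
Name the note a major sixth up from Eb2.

The sixth takes the letter from E up to C.
A major sixth spans 9 semitones, so from Eb2 the target pitch is C3.

C3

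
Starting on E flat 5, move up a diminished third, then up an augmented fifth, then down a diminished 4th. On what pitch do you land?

A 5

A diminished third up from Eb5 is Gbb5.
An augmented fifth up from Gbb5 is Db6.
Db6 down a diminished fourth → A5 (4 semitones).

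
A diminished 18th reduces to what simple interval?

diminished 4th

Each octave removed subtracts seven from the number: 18 − 14 = 4.
So a diminished eighteenth is 2 octaves plus a diminished fourth. The quality is unchanged.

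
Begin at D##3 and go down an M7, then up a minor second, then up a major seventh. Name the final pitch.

A major seventh down from D##3 is E#2.
E#2 up a minor second → F#2 (1 semitone).
F#2 up a major seventh → E#3 (11 semitones).

E#3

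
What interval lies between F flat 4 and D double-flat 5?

minor sixth

F to D spans six letter names (F-G-A-B-C-D): a sixth.
At 8 semitones, Fb4→Dbb5 falls one short of a major sixth: minor.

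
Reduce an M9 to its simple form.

major 2nd

Take out an octave (7 from the number): 9 − 7 = 2.
Quality carries through unchanged, so the simple form is a major second.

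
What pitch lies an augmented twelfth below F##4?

B2

Counting five letter names plus an octave down from F lands on B.
An augmented twelfth spans 20 semitones, so from F##4 the target pitch is B2.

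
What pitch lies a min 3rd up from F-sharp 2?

A 2

Counting three letter names up from F lands on A.
A minor third is 3 semitones; 3 semitones up from F#2 gives A2.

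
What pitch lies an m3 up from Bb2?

Db3

The third takes the letter from B up to D.
A minor third is 3 semitones; 3 semitones up from Bb2 gives Db3.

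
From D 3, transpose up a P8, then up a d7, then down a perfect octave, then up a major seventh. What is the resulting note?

B flat 4

A perfect octave up from D3 is D4.
Up a diminished seventh from D4: Cb5 (9 semitones up).
Cb5 down a perfect octave → Cb4 (12 semitones).
A major seventh up from Cb4 is Bb4.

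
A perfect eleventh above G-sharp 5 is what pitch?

C-sharp 7

Counting four letter names plus an octave up from G lands on C.
Moving 17 semitones up from G#5 (the size of a perfect eleventh) reaches C#7.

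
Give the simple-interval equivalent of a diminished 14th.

diminished seventh

Take out an octave (7 from the number): 14 − 7 = 7.
Quality carries through unchanged, so the simple form is a diminished seventh.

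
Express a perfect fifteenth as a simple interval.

P8

Subtracting seven from the interval number removes an octave: 15 − 7 = 8.
That makes a perfect fifteenth a compound perfect octave — an octave plus a perfect octave.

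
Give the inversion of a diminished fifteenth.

First reduce the compound diminished fifteenth to its simple form, a diminished octave.
Interval numbers invert to sum to nine: 8 + 1 = 9, so an octave inverts to a unison.
The quality also flips — diminished becomes augmented — giving an augmented unison.

augmented 1st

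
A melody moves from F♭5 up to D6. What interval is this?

augmented sixth

F to D spans six letter names (F-G-A-B-C-D): a sixth.
Fb5 to D6 spans 10 semitones — one semitone wider than the major sixth (9) — giving an augmented sixth.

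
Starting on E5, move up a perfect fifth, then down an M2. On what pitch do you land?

A5

A perfect fifth up from E5 is B5.
Down a major second from B5: A5 (2 semitones down).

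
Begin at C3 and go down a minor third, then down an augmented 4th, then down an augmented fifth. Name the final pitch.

Abb1

C3 down a minor third → A2 (3 semitones).
Down an augmented fourth from A2: Eb2 (6 semitones down).
Eb2 down an augmented fifth → Abb1 (8 semitones).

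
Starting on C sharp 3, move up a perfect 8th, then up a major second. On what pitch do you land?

D sharp 4

C#3 up a perfect octave → C#4 (12 semitones).
A major second up from C#4 is D#4.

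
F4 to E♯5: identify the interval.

F to E spans seven letter names (F-G-A-B-C-D-E): a seventh.
The major seventh is 11 semitones; here we have 12, one semitone wider: augmented.

augmented seventh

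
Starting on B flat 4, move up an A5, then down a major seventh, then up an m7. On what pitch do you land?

F 5

Bb4 up an augmented fifth → F#5 (8 semitones).
F#5 down a major seventh → G4 (11 semitones).
A minor seventh up from G4 is F5.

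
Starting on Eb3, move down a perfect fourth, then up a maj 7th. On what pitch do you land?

A3

Eb3 down a perfect fourth → Bb2 (5 semitones).
A major seventh up from Bb2 is A3.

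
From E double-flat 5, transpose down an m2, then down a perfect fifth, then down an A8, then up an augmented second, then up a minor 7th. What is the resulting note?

Down a minor second from Ebb5: Db5 (1 semitone down).
Db5 down a perfect fifth → Gb4 (7 semitones).
Gb4 down an augmented octave → Gbb3 (13 semitones).
An augmented second up from Gbb3 is Ab3.
A minor seventh up from Ab3 is Gb4.

G flat 4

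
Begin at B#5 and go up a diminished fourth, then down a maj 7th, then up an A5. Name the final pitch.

C#6

A diminished fourth up from B#5 is E6.
A major seventh down from E6 is F5.
F5 up an augmented fifth → C#6 (8 semitones).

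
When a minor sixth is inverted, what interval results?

The rule of nine gives the new number: 9 − 6 = 3, so a sixth becomes a third.
And minor becomes major under inversion, so we get a major third.

M3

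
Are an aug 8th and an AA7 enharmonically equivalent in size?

An augmented octave = 13 semitones = a doubly augmented seventh; enharmonically equal.

Yes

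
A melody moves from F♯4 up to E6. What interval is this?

minor fourteenth

F to E spans seven letter names (F-G-A-B-C-D-E), plus an octave: a fourteenth.
A major fourteenth would be 23 semitones, but F#4 to E6 is 22 — one semitone narrower, making it a minor fourteenth.
(Equivalently, a compound minor seventh: a minor seventh plus an octave.)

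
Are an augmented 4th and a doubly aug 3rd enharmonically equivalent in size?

An augmented fourth = 6 semitones = a doubly augmented third; enharmonically equal.

Yes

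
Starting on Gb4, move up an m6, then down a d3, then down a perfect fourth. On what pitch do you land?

G4

Up a minor sixth from Gb4: Ebb5 (8 semitones up).
Down a diminished third from Ebb5: C5 (2 semitones down).
Down a perfect fourth from C5: G4 (5 semitones down).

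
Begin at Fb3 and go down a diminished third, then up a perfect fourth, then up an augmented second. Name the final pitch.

A#3

Fb3 down a diminished third → D3 (2 semitones).
Up a perfect fourth from D3: G3 (5 semitones up).
An augmented second up from G3 is A#3.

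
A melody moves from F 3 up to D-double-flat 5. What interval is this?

F to D spans six letter names (F-G-A-B-C-D), plus an octave: a thirteenth.
F3 to Dbb5 spans 19 semitones — two semitones narrower than the major thirteenth (21) — giving a diminished thirteenth.
(Equivalently, a compound diminished sixth: a diminished sixth plus an octave.)

d13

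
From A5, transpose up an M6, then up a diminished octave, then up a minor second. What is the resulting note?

A major sixth up from A5 is F#6.
Up a diminished octave from F#6: F7 (11 semitones up).
A minor second up from F7 is Gb7.

Gb7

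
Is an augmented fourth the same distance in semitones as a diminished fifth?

Both span 6 semitones: an augmented fourth and a diminished fifth are the same chromatic distance.

Yes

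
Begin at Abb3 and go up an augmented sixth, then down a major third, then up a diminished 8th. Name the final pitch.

Abb3 up an augmented sixth → F4 (10 semitones).
Down a major third from F4: Db4 (4 semitones down).
Db4 up a diminished octave → Dbb5 (11 semitones).

Dbb5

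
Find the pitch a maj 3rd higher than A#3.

C##4

The third takes the letter from A up to C.
Moving 4 semitones up from A#3 (the size of a major third) reaches C##4.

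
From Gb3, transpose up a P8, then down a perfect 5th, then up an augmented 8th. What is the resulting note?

C5

Up a perfect octave from Gb3: Gb4 (12 semitones up).
Down a perfect fifth from Gb4: Cb4 (7 semitones down).
An augmented octave up from Cb4 is C5.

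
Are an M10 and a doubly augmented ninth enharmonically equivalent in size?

A major tenth spans 16 semitones, and a doubly augmented ninth also spans 16 semitones — they're enharmonic.

Yes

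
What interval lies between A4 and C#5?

major 3rd

A to C spans three letter names (A-B-C) — that makes it a third of some quality.
A4 to C#5 is 4 semitones, matching the major third exactly, so the quality is major.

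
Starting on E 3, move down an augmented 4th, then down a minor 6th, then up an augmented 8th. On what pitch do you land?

An augmented fourth down from E3 is Bb2.
A minor sixth down from Bb2 is D2.
D2 up an augmented octave → D#3 (13 semitones).

D sharp 3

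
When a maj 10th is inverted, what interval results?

minor sixth

First reduce the compound major tenth to its simple form, a major third.
Inverted interval numbers add to nine, so a third pairs with a sixth (3 + 6 = 9).
And major becomes minor under inversion, so we get a minor sixth.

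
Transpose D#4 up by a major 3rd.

Three letter names up from D: F.
A major third is 4 semitones; 4 semitones up from D#4 gives F##4.

F##4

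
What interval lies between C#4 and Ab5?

C to A spans six letter names (C-D-E-F-G-A), plus an octave — that makes it a thirteenth of some quality.
A major thirteenth would be 21 semitones; C#4 to Ab5 is 19, two semitones narrower, so the interval is diminished.
(Equivalently, a compound diminished sixth: a diminished sixth plus an octave.)

diminished thirteenth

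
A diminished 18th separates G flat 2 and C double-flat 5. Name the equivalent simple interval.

Subtracting seven from the interval number removes an octave: 18 − 14 = 4.
So a diminished eighteenth is 2 octaves plus a diminished fourth. The quality is unchanged.

d4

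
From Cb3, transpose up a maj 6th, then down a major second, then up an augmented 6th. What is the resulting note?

Cb3 up a major sixth → Ab3 (9 semitones).
Down a major second from Ab3: Gb3 (2 semitones down).
Up an augmented sixth from Gb3: E4 (10 semitones up).

E4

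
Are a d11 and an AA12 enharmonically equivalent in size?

No

16 semitones (diminished eleventh) vs 21 semitones (doubly augmented twelfth): not equal.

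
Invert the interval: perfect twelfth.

First reduce the compound perfect twelfth to its simple form, a perfect fifth.
The rule of nine gives the new number: 9 − 5 = 4, so a fifth becomes a fourth.
And perfect stays perfect under inversion, so we get a perfect fourth.

perfect 4th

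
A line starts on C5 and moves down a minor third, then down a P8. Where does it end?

A minor third down from C5 is A4.
A perfect octave down from A4 is A3.

A3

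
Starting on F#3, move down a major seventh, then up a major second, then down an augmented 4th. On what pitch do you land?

Eb2

F#3 down a major seventh → G2 (11 semitones).
Up a major second from G2: A2 (2 semitones up).
A2 down an augmented fourth → Eb2 (6 semitones).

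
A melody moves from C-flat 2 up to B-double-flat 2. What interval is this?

m7

C to B spans seven letter names (C-D-E-F-G-A-B), so the interval is some kind of seventh.
A major seventh would be 11 semitones, but Cb2 to Bbb2 is 10 — one semitone narrower, making it a minor seventh.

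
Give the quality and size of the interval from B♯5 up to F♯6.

diminished fifth

B to F spans five letter names (B-C-D-E-F) — that makes it a fifth of some quality.
B#5 to F#6 spans 6 semitones — one semitone narrower than the perfect fifth (7) — giving a diminished fifth.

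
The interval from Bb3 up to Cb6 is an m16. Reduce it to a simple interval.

Subtracting seven from the interval number removes an octave: 16 − 14 = 2.
Quality carries through unchanged, so the simple form is a minor second.

minor second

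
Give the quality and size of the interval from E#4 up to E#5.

E to E is the same letter name, plus an octave: an octave.
The perfect octave spans 12 semitones, and E#4 to E#5 is exactly 12 semitones — so this is a perfect octave.

perfect octave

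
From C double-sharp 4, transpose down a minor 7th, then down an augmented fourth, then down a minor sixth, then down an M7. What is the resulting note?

D sharp 1

A minor seventh down from C##4 is D##3.
D##3 down an augmented fourth → A#2 (6 semitones).
Down a minor sixth from A#2: C##2 (8 semitones down).
A major seventh down from C##2 is D#1.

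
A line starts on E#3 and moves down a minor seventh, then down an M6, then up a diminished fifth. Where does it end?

E2

Down a minor seventh from E#3: F##2 (10 semitones down).
A major sixth down from F##2 is A#1.
Up a diminished fifth from A#1: E2 (6 semitones up).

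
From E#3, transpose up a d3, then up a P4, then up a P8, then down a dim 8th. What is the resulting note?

C#4

Up a diminished third from E#3: G3 (2 semitones up).
Up a perfect fourth from G3: C4 (5 semitones up).
C4 up a perfect octave → C5 (12 semitones).
C5 down a diminished octave → C#4 (11 semitones).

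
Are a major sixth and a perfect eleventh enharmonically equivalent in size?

9 semitones (major sixth) vs 17 semitones (perfect eleventh): not equal.

No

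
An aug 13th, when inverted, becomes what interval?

diminished 3rd

First reduce the compound augmented thirteenth to its simple form, an augmented sixth.
Interval numbers invert to sum to nine: 6 + 3 = 9, so a sixth inverts to a third.
Quality inverts too: augmented becomes diminished. That makes the inversion a diminished third.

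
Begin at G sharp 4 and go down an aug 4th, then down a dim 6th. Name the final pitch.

An augmented fourth down from G#4 is D4.
D4 down a diminished sixth → F##3 (7 semitones).

F double-sharp 3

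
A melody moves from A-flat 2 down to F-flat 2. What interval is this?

Descending from Ab2 to Fb2 is the same interval as ascending Fb2 to Ab2.
F to A spans three letter names (F-G-A), so the interval is some kind of third.
The major third spans 4 semitones, and Fb2 to Ab2 is exactly 4 semitones — so this is a major third.

major third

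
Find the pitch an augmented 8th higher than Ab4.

An octave keeps the letter name A, an octave up from A.
An augmented octave spans 13 semitones, so from Ab4 the target pitch is A5.

A5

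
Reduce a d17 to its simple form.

diminished 3rd

Subtracting seven from the interval number removes an octave: 17 − 14 = 3.
Quality carries through unchanged, so the simple form is a diminished third.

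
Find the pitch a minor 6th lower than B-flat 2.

D 2

Counting six letter names down from B lands on D.
A minor sixth spans 8 semitones, so from Bb2 the target pitch is D2.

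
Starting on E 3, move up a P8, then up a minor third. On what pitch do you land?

Up a perfect octave from E3: E4 (12 semitones up).
E4 up a minor third → G4 (3 semitones).

G 4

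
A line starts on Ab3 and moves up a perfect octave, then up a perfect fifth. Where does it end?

Eb5

A perfect octave up from Ab3 is Ab4.
Up a perfect fifth from Ab4: Eb5 (7 semitones up).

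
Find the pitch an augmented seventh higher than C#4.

Seven letter names up from C: B.
An augmented seventh is 12 semitones; 12 semitones up from C#4 gives B##4.

B##4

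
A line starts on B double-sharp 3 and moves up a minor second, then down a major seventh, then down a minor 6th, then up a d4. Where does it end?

B 2

A minor second up from B##3 is C##4.
C##4 down a major seventh → D#3 (11 semitones).
A minor sixth down from D#3 is F##2.
F##2 up a diminished fourth → B2 (4 semitones).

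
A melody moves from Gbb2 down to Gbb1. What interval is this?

Descending from Gbb2 to Gbb1 is the same interval as ascending Gbb1 to Gbb2.
G to G is the same letter name, plus an octave, so the interval is some kind of octave.
The perfect octave spans 12 semitones, and Gbb1 to Gbb2 is exactly 12 semitones — so this is a perfect octave.

P8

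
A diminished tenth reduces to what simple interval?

diminished 3rd

Subtracting seven from the interval number removes an octave: 10 − 7 = 3.
That makes a diminished tenth a compound diminished third — an octave plus a diminished third.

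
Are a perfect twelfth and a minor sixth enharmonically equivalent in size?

No

A perfect twelfth spans 19 semitones; a minor sixth spans 8 semitones. They differ by 11.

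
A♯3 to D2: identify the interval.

augmented 12th

Descending from A#3 to D2 is the same interval as ascending D2 to A#3.
D to A spans five letter names (D-E-F-G-A), plus an octave, so the interval is some kind of twelfth.
A perfect twelfth would be 19 semitones; D2 to A#3 is 20, one semitone wider, so the interval is augmented.
(Equivalently, a compound augmented fifth: an augmented fifth plus an octave.)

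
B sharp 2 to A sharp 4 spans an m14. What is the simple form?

minor 7th

Subtracting seven from the interval number removes an octave: 14 − 7 = 7.
That makes a minor fourteenth a compound minor seventh — an octave plus a minor seventh.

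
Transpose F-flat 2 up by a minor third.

Three letter names up from F: A.
A minor third spans 3 semitones, so from Fb2 the target pitch is Abb2.

A-double-flat 2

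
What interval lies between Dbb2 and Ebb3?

major 9th

D to E spans two letter names (D-E), plus an octave: a ninth.
Counting semitones, Dbb2→Ebb3 is 14, which is the major ninth.
(Equivalently, a compound major second: a major second plus an octave.)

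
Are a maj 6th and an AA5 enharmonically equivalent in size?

Yes

Both span 9 semitones: a major sixth and a doubly augmented fifth are the same chromatic distance.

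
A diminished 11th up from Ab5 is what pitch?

Dbb7

Counting four letter names plus an octave up from A lands on D.
A diminished eleventh is 16 semitones; 16 semitones up from Ab5 gives Dbb7.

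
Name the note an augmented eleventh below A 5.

Counting four letter names plus an octave down from A lands on E.
An augmented eleventh is 18 semitones; 18 semitones down from A5 gives Eb4.

E-flat 4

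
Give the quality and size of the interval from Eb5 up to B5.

E to B spans five letter names (E-F-G-A-B) — that makes it a fifth of some quality.
The perfect fifth is 7 semitones; here we have 8, one semitone wider: augmented.

A5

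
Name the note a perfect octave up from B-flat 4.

B-flat 5

For an octave the letter name doesn't change: still B, an octave up.
Moving 12 semitones up from Bb4 (the size of a perfect octave) reaches Bb5.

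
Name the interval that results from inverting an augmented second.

d7

The rule of nine gives the new number: 9 − 2 = 7, so a second becomes a seventh.
Quality inverts too: augmented becomes diminished. That makes the inversion a diminished seventh.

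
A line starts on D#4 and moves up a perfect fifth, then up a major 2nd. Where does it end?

B#4

Up a perfect fifth from D#4: A#4 (7 semitones up).
Up a major second from A#4: B#4 (2 semitones up).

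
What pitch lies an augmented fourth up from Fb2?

Counting four letter names up from F lands on B.
Moving 6 semitones up from Fb2 (the size of an augmented fourth) reaches Bb2.

Bb2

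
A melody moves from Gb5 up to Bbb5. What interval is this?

m3

G to B spans three letter names (G-A-B), so the interval is some kind of third.
Gb5 to Bbb5 is 3 semitones, a half step short of the major third (4), so this is minor.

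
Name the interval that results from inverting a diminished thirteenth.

augmented 3rd

First reduce the compound diminished thirteenth to its simple form, a diminished sixth.
Interval numbers invert to sum to nine: 6 + 3 = 9, so a sixth inverts to a third.
Quality inverts too: diminished becomes augmented. That makes the inversion an augmented third.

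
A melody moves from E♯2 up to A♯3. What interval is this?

perfect eleventh

E to A spans four letter names (E-F-G-A), plus an octave — that makes it an eleventh of some quality.
The perfect eleventh spans 17 semitones, and E#2 to A#3 is exactly 17 semitones — so this is a perfect eleventh.
(Equivalently, a compound perfect fourth: a perfect fourth plus an octave.)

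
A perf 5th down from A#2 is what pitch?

D#2

Five letter names down from A: D.
A perfect fifth is 7 semitones; 7 semitones down from A#2 gives D#2.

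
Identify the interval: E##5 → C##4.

major tenth

Descending from E##5 to C##4 is the same interval as ascending C##4 to E##5.
C to E spans three letter names (C-D-E), plus an octave — that makes it a tenth of some quality.
The major tenth spans 16 semitones, and C##4 to E##5 is exactly 16 semitones — so this is a major tenth.
(Equivalently, a compound major third: a major third plus an octave.)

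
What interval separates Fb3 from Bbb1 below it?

Descending from Fb3 to Bbb1 is the same interval as ascending Bbb1 to Fb3.
B to F spans five letter names (B-C-D-E-F), plus an octave, so the interval is some kind of twelfth.
Counting semitones, Bbb1→Fb3 is 19, which is the perfect twelfth.
(Equivalently, a compound perfect fifth: a perfect fifth plus an octave.)

perfect twelfth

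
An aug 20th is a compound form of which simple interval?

Each octave removed subtracts seven from the number: 20 − 14 = 6.
Quality carries through unchanged, so the simple form is an augmented sixth.

augmented 6th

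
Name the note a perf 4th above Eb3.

Ab3

Counting four letter names up from E lands on A.
A perfect fourth is 5 semitones; 5 semitones up from Eb3 gives Ab3.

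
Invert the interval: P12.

perfect fourth

First reduce the compound perfect twelfth to its simple form, a perfect fifth.
The rule of nine gives the new number: 9 − 5 = 4, so a fifth becomes a fourth.
The quality also flips — perfect stays perfect — giving a perfect fourth.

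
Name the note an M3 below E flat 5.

The third takes the letter from E down to C.
A major third is 4 semitones; 4 semitones down from Eb5 gives Cb5.

C flat 5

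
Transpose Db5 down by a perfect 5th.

Gb4

Counting five letter names down from D lands on G.
A perfect fifth is 7 semitones; 7 semitones down from Db5 gives Gb4.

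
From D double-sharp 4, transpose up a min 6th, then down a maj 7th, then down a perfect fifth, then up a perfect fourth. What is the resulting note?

A minor sixth up from D##4 is B#4.
B#4 down a major seventh → C#4 (11 semitones).
Down a perfect fifth from C#4: F#3 (7 semitones down).
A perfect fourth up from F#3 is B3.

B 3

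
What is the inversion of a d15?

A1

First reduce the compound diminished fifteenth to its simple form, a diminished octave.
Interval numbers invert to sum to nine: 8 + 1 = 9, so an octave inverts to a unison.
And diminished becomes augmented under inversion, so we get an augmented unison.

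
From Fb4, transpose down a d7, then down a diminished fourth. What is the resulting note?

D#3

Down a diminished seventh from Fb4: G3 (9 semitones down).
Down a diminished fourth from G3: D#3 (4 semitones down).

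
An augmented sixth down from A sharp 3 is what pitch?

C 3

The sixth takes the letter from A down to C.
Moving 10 semitones down from A#3 (the size of an augmented sixth) reaches C3.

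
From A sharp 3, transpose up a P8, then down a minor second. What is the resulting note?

Up a perfect octave from A#3: A#4 (12 semitones up).
A#4 down a minor second → G##4 (1 semitone).

G double-sharp 4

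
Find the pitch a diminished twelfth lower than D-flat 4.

Five letters down from D (plus an octave) reaches G.
A diminished twelfth spans 18 semitones, so from Db4 the target pitch is G2.

G 2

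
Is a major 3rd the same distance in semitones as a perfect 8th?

A major third is 4 semitones but a perfect octave is 12 semitones — different sizes.

No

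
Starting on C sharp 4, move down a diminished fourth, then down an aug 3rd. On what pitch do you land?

Down a diminished fourth from C#4: G##3 (4 semitones down).
Down an augmented third from G##3: E3 (5 semitones down).

E 3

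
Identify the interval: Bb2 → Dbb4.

d10

B to D spans three letter names (B-C-D), plus an octave, so the interval is some kind of tenth.
A major tenth would be 16 semitones; Bb2 to Dbb4 is 14, two semitones narrower, so the interval is diminished.
(Equivalently, a compound diminished third: a diminished third plus an octave.)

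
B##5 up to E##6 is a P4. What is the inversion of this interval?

perfect 5th

The rule of nine gives the new number: 9 − 4 = 5, so a fourth becomes a fifth.
Quality inverts too: perfect stays perfect. That makes the inversion a perfect fifth.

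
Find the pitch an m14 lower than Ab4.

The fourteenth's letter: A down seven letter names plus an octave → B.
A minor fourteenth spans 22 semitones, so from Ab4 the target pitch is Bb2.

Bb2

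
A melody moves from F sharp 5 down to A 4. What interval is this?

major 6th

Descending from F#5 to A4 is the same interval as ascending A4 to F#5.
A to F spans six letter names (A-B-C-D-E-F), so the interval is some kind of sixth.
A4 to F#5 is 9 semitones, matching the major sixth exactly, so the quality is major.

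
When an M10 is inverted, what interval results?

First reduce the compound major tenth to its simple form, a major third.
Interval numbers invert to sum to nine: 3 + 6 = 9, so a third inverts to a sixth.
And major becomes minor under inversion, so we get a minor sixth.

minor 6th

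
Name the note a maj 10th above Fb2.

Three letters up from F (plus an octave) reaches A.
Moving 16 semitones up from Fb2 (the size of a major tenth) reaches Ab3.

Ab3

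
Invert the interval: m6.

Interval numbers invert to sum to nine: 6 + 3 = 9, so a sixth inverts to a third.
The quality also flips — minor becomes major — giving a major third.

M3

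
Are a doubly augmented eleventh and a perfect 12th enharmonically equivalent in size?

Yes

Both span 19 semitones: a doubly augmented eleventh and a perfect twelfth are the same chromatic distance.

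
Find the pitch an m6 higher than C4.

Six letter names up from C: A.
A minor sixth is 8 semitones; 8 semitones up from C4 gives Ab4.

Ab4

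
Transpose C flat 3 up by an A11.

The eleventh's letter: C up four letter names plus an octave → F.
An augmented eleventh is 18 semitones; 18 semitones up from Cb3 gives F4.

F 4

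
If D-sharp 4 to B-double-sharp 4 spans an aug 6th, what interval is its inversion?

Interval numbers invert to sum to nine: 6 + 3 = 9, so a sixth inverts to a third.
The quality also flips — augmented becomes diminished — giving a diminished third.

diminished 3rd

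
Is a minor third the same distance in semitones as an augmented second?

A minor third spans 3 semitones, and an augmented second also spans 3 semitones — they're enharmonic.

Yes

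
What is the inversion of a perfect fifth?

Inverted interval numbers add to nine, so a fifth pairs with a fourth (5 + 4 = 9).
Quality inverts too: perfect stays perfect. That makes the inversion a perfect fourth.

P4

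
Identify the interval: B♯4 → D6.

diminished tenth

B to D spans three letter names (B-C-D), plus an octave, so the interval is some kind of tenth.
A major tenth would be 16 semitones; B#4 to D6 is 14, two semitones narrower, so the interval is diminished.
(Equivalently, a compound diminished third: a diminished third plus an octave.)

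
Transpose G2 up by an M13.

Counting six letter names plus an octave up from G lands on E.
Moving 21 semitones up from G2 (the size of a major thirteenth) reaches E4.

E4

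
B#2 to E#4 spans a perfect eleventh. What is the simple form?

perfect fourth

Subtracting seven from the interval number removes an octave: 11 − 7 = 4.
So a perfect eleventh is an octave plus a perfect fourth. The quality is unchanged.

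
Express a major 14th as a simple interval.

Take out an octave (7 from the number): 14 − 7 = 7.
So a major fourteenth is an octave plus a major seventh. The quality is unchanged.

M7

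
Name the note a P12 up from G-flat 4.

D-flat 6

The twelfth's letter: G up five letter names plus an octave → D.
A perfect twelfth spans 19 semitones, so from Gb4 the target pitch is Db6.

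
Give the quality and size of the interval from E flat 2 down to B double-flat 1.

Descending from Eb2 to Bbb1 is the same interval as ascending Bbb1 to Eb2.
B to E spans four letter names (B-C-D-E), so the interval is some kind of fourth.
A perfect fourth would be 5 semitones; Bbb1 to Eb2 is 6, one semitone wider, so the interval is augmented.

augmented fourth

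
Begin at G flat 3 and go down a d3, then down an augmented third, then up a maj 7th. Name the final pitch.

Down a diminished third from Gb3: E3 (2 semitones down).
E3 down an augmented third → Cb3 (5 semitones).
Cb3 up a major seventh → Bb3 (11 semitones).

B flat 3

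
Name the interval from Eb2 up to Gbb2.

d3

E to G spans three letter names (E-F-G) — that makes it a third of some quality.
The major third is 4 semitones; here we have 2, two semitones narrower: diminished.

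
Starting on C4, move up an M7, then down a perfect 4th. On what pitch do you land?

F#4

C4 up a major seventh → B4 (11 semitones).
A perfect fourth down from B4 is F#4.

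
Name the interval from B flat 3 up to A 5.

B to A spans seven letter names (B-C-D-E-F-G-A), plus an octave — that makes it a fourteenth of some quality.
Counting semitones, Bb3→A5 is 23, which is the major fourteenth.
(Equivalently, a compound major seventh: a major seventh plus an octave.)

major fourteenth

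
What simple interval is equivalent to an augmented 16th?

Take out 2 octaves (14 from the number): 16 − 14 = 2.
So an augmented sixteenth is 2 octaves plus an augmented second. The quality is unchanged.

A2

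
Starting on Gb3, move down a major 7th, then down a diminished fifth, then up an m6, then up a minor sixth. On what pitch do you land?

A major seventh down from Gb3 is Abb2.
Down a diminished fifth from Abb2: Db2 (6 semitones down).
Db2 up a minor sixth → Bbb2 (8 semitones).
A minor sixth up from Bbb2 is Gbb3.

Gbb3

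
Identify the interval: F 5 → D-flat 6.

F to D spans six letter names (F-G-A-B-C-D): a sixth.
At 8 semitones, F5→Db6 falls one short of a major sixth: minor.

m6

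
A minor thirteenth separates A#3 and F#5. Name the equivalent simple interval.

minor sixth

Each octave removed subtracts seven from the number: 13 − 7 = 6.
So a minor thirteenth is an octave plus a minor sixth. The quality is unchanged.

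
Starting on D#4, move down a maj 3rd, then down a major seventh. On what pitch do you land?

C3

D#4 down a major third → B3 (4 semitones).
B3 down a major seventh → C3 (11 semitones).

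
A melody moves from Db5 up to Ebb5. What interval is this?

D to E spans two letter names (D-E) — that makes it a second of some quality.
A major second would be 2 semitones, but Db5 to Ebb5 is 1 — one semitone narrower, making it a minor second.

minor second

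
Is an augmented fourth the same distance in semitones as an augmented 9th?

6 semitones (augmented fourth) vs 15 semitones (augmented ninth): not equal.

No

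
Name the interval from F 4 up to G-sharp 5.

A9

F to G spans two letter names (F-G), plus an octave, so the interval is some kind of ninth.
F4 to G#5 spans 15 semitones — one semitone wider than the major ninth (14) — giving an augmented ninth.
(Equivalently, a compound augmented second: an augmented second plus an octave.)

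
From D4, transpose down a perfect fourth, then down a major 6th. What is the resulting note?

C3

D4 down a perfect fourth → A3 (5 semitones).
A major sixth down from A3 is C3.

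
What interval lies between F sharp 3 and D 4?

F to D spans six letter names (F-G-A-B-C-D), so the interval is some kind of sixth.
A major sixth would be 9 semitones, but F#3 to D4 is 8 — one semitone narrower, making it a minor sixth.

minor 6th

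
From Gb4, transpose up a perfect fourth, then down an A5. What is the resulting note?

Fbb4

A perfect fourth up from Gb4 is Cb5.
Cb5 down an augmented fifth → Fbb4 (8 semitones).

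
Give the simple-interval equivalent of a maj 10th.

M3

Take out an octave (7 from the number): 10 − 7 = 3.
Quality carries through unchanged, so the simple form is a major third.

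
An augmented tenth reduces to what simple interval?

Subtracting seven from the interval number removes an octave: 10 − 7 = 3.
That makes an augmented tenth a compound augmented third — an octave plus an augmented third.

augmented third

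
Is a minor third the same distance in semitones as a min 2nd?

No

A minor third is 3 semitones but a minor second is 1 semitone — different sizes.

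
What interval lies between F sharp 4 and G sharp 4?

major 2nd

F to G spans two letter names (F-G): a second.
The major second spans 2 semitones, and F#4 to G#4 is exactly 2 semitones — so this is a major second.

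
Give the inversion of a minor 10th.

M6

First reduce the compound minor tenth to its simple form, a minor third.
The rule of nine gives the new number: 9 − 3 = 6, so a third becomes a sixth.
The quality also flips — minor becomes major — giving a major sixth.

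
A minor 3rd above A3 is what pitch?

C4

Three letter names up from A: C.
A minor third spans 3 semitones, so from A3 the target pitch is C4.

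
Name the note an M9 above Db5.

Eb6

Two letters up from D (plus an octave) reaches E.
A major ninth is 14 semitones; 14 semitones up from Db5 gives Eb6.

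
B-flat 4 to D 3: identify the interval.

minor thirteenth

Descending from Bb4 to D3 is the same interval as ascending D3 to Bb4.
D to B spans six letter names (D-E-F-G-A-B), plus an octave, so the interval is some kind of thirteenth.
D3 to Bb4 is 20 semitones, a half step short of the major thirteenth (21), so this is minor.
(Equivalently, a compound minor sixth: a minor sixth plus an octave.)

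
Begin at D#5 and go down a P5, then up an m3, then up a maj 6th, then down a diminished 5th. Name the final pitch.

A perfect fifth down from D#5 is G#4.
A minor third up from G#4 is B4.
B4 up a major sixth → G#5 (9 semitones).
G#5 down a diminished fifth → C##5 (6 semitones).

C##5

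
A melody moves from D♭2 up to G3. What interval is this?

augmented eleventh

D to G spans four letter names (D-E-F-G), plus an octave: an eleventh.
A perfect eleventh would be 17 semitones; Db2 to G3 is 18, one semitone wider, so the interval is augmented.
(Equivalently, a compound augmented fourth: an augmented fourth plus an octave.)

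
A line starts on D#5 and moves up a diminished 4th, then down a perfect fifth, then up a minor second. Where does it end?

Up a diminished fourth from D#5: G5 (4 semitones up).
G5 down a perfect fifth → C5 (7 semitones).
A minor second up from C5 is Db5.

Db5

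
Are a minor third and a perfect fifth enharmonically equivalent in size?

A minor third spans 3 semitones; a perfect fifth spans 7 semitones. They differ by 4.

No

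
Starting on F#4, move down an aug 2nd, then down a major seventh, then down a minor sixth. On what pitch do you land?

Down an augmented second from F#4: Eb4 (3 semitones down).
Eb4 down a major seventh → Fb3 (11 semitones).
Fb3 down a minor sixth → Ab2 (8 semitones).

Ab2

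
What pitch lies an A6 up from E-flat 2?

Counting six letter names up from E lands on C.
An augmented sixth spans 10 semitones, so from Eb2 the target pitch is C#3.

C-sharp 3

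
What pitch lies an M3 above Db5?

The third takes the letter from D up to F.
A major third is 4 semitones; 4 semitones up from Db5 gives F5.

F5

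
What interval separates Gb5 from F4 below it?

m9

Descending from Gb5 to F4 is the same interval as ascending F4 to Gb5.
F to G spans two letter names (F-G), plus an octave, so the interval is some kind of ninth.
A major ninth would be 14 semitones, but F4 to Gb5 is 13 — one semitone narrower, making it a minor ninth.
(Equivalently, a compound minor second: a minor second plus an octave.)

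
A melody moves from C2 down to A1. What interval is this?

Descending from C2 to A1 is the same interval as ascending A1 to C2.
A to C spans three letter names (A-B-C) — that makes it a third of some quality.
A major third would be 4 semitones, but A1 to C2 is 3 — one semitone narrower, making it a minor third.

minor third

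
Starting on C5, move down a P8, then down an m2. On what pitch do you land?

B3

C5 down a perfect octave → C4 (12 semitones).
C4 down a minor second → B3 (1 semitone).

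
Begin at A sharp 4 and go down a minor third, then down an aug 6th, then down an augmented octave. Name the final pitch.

A#4 down a minor third → F##4 (3 semitones).
F##4 down an augmented sixth → A3 (10 semitones).
Down an augmented octave from A3: Ab2 (13 semitones down).

A flat 2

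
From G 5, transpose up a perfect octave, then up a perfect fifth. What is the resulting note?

D 7

A perfect octave up from G5 is G6.
G6 up a perfect fifth → D7 (7 semitones).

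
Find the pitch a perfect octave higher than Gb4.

Gb5

An octave keeps the letter name G, an octave up from G.
A perfect octave is 12 semitones; 12 semitones up from Gb4 gives Gb5.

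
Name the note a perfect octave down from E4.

The letter stays E (same as the start), shifted an octave down.
Moving 12 semitones down from E4 (the size of a perfect octave) reaches E3.

E3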